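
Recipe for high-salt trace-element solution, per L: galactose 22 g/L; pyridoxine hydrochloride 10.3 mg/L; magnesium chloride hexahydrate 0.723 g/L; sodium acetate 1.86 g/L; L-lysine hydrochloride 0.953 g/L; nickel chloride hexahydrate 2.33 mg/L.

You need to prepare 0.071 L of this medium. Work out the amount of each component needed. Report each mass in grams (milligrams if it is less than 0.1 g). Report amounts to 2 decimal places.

Scale factor relative to 1 L: 0.071.
galactose: 22 g/L × 0.071 L = 1.56 g
pyridoxine hydrochloride: 10.3 mg/L × 0.071 L = 0.73 mg
magnesium chloride hexahydrate: 0.723 g/L × 0.071 L = 0.051333 g = 51.33 mg
sodium acetate: 1.86 g/L × 0.071 L = 0.13 g
L-lysine hydrochloride: 0.953 g/L × 0.071 L = 0.067663 g = 67.66 mg
nickel chloride hexahydrate: 2.33 mg/L × 0.071 L = 0.17 mg

galactose 1.56 g; pyridoxine hydrochloride 0.73 mg; magnesium chloride hexahydrate 51.33 mg; sodium acetate 0.13 g; L-lysine hydrochloride 67.66 mg; nickel chloride hexahydrate 0.17 mg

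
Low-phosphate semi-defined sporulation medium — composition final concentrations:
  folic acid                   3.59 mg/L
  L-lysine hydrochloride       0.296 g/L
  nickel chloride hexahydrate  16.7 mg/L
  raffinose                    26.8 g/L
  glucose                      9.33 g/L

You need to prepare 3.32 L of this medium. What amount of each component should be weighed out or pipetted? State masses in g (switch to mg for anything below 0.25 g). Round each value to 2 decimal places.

folic acid 11.92 mg; L-lysine hydrochloride 0.98 g; nickel chloride hexahydrate 55.44 mg; raffinose 88.98 g; glucose 30.98 g

Scale factor relative to 1 L: 3.32.
folic acid: 3.59 mg/L × 3.32 L = 11.92 mg
L-lysine hydrochloride: 0.296 g/L × 3.32 L = 0.98 g
nickel chloride hexahydrate: 16.7 mg/L × 3.32 L = 55.44 mg
raffinose: 26.8 g/L × 3.32 L = 88.98 g
glucose: 9.33 g/L × 3.32 L = 30.98 g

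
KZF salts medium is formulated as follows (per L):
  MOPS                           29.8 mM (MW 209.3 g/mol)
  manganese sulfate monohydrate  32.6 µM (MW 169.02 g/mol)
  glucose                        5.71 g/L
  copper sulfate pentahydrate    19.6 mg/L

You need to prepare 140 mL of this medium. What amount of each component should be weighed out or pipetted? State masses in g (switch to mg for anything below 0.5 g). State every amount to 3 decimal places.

MOPS 0.873 g; manganese sulfate monohydrate 0.771 mg; glucose 0.799 g; copper sulfate pentahydrate 2.744 mg

Working volume: 140 mL = 0.14 L.
MOPS: 29.8 mmol/L × 209.3 g/mol × 0.14 L ÷ 1000 = 0.873 g
manganese sulfate monohydrate: 32.6 µmol/L × 169.02 g/mol × 0.14 L ÷ 1000 = 0.771 mg
glucose: 5.71 g/L × 0.14 L = 0.799 g
copper sulfate pentahydrate: 19.6 mg/L × 0.14 L = 2.744 mg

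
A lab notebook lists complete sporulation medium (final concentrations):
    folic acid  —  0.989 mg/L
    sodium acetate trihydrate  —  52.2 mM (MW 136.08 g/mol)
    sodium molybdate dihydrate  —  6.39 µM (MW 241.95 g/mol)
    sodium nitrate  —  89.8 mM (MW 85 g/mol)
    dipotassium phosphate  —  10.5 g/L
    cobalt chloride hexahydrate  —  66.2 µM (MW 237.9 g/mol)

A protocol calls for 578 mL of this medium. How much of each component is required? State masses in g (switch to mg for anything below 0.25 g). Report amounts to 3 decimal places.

Working volume: 578 mL = 0.578 L.
folic acid: 0.989 mg/L × 0.578 L = 0.572 mg
sodium acetate trihydrate: 52.2 mmol/L × 136.08 g/mol × 0.578 L ÷ 1000 = 4.106 g
sodium molybdate dihydrate: 6.39 µmol/L × 241.95 g/mol × 0.578 L ÷ 1000 = 0.894 mg
sodium nitrate: 89.8 mmol/L × 85 g/mol × 0.578 L ÷ 1000 = 4.412 g
dipotassium phosphate: 10.5 g/L × 0.578 L = 6.069 g
cobalt chloride hexahydrate: 66.2 µmol/L × 237.9 g/mol × 0.578 L ÷ 1000 = 9.103 mg

folic acid 0.572 mg; sodium acetate trihydrate 4.106 g; sodium molybdate dihydrate 0.894 mg; sodium nitrate 4.412 g; dipotassium phosphate 6.069 g; cobalt chloride hexahydrate 9.103 mg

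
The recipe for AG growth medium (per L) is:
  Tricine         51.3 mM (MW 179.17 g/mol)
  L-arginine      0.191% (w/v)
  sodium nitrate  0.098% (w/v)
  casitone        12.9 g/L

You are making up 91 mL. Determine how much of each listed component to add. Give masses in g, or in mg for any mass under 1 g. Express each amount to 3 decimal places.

Target volume = 91 mL = 0.091 L.
Tricine: 51.3 mmol/L × 179.17 mg/mmol × 0.091 L = 836.419 mg
L-arginine: 0.191 g per 100 mL × 91 mL ÷ 100 = 0.17381 g = 173.810 mg
sodium nitrate: 0.098% w/v = 0.98 g/L → 0.98 × 0.091 L = 0.08918 g = 89.180 mg
casitone: 12.9 g/L × 0.091 L = 1.174 g

Tricine 836.419 mg; L-arginine 173.810 mg; sodium nitrate 89.180 mg; casitone 1.174 g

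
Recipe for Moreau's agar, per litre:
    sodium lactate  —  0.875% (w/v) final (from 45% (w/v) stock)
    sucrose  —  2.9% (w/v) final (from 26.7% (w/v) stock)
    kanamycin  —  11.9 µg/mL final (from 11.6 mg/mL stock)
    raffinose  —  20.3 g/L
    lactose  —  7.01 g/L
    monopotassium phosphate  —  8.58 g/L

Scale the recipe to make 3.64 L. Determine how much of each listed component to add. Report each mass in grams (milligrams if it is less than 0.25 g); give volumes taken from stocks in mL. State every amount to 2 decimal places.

sodium lactate 70.78 mL; sucrose 395.36 mL; kanamycin 3.73 mL; raffinose 73.89 g; lactose 25.52 g; monopotassium phosphate 31.23 g

Scale factor relative to 1 L: 3.64.
sodium lactate: dilute stock: 0.875% ÷ 45% × 3640 mL = 70.78 mL
sucrose: dilute stock: 2.9% ÷ 26.7% × 3640 mL = 395.36 mL
kanamycin: V = C2·V2/C1 = 11.9 µg/mL × 3640 mL ÷ 11600 µg/mL = 3.73 mL
raffinose: 20.3 g/L × 3.64 L = 73.89 g
lactose: 7.01 g/L × 3.64 L = 25.52 g
monopotassium phosphate: 8.58 g/L × 3.64 L = 31.23 g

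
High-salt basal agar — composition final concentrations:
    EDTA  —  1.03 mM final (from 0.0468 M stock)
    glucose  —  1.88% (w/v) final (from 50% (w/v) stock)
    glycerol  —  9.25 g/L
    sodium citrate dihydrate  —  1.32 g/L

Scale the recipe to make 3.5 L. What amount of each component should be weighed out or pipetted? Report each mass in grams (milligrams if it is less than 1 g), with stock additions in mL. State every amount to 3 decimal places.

Scale factor relative to 1 L: 3.5.
EDTA: dilute stock: 1.03 mM × 3500 mL ÷ 46.8 mM = 77.030 mL
glucose: C1V1 = C2V2 → 1.88% ÷ 50% × 3500 mL = 131.600 mL
glycerol: 9.25 g/L × 3.5 L = 32.375 g
sodium citrate dihydrate: 1.32 g/L × 3.5 L = 4.620 g

EDTA 77.030 mL; glucose 131.600 mL; glycerol 32.375 g; sodium citrate dihydrate 4.620 g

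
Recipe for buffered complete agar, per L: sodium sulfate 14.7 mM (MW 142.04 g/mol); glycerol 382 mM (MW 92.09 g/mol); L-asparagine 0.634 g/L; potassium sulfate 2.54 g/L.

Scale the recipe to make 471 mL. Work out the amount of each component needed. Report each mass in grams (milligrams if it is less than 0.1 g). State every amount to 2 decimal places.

Target volume = 471 mL = 0.471 L.
sodium sulfate: 14.7 mmol/L × 142.04 g/mol × 0.471 L ÷ 1000 = 0.98 g
glycerol: 382 mmol/L × 92.09 g/mol × 0.471 L ÷ 1000 = 16.57 g
L-asparagine: 0.634 g/L × 0.471 L = 0.30 g
potassium sulfate: 2.54 g/L × 0.471 L = 1.20 g

sodium sulfate 0.98 g; glycerol 16.57 g; L-asparagine 0.30 g; potassium sulfate 1.20 g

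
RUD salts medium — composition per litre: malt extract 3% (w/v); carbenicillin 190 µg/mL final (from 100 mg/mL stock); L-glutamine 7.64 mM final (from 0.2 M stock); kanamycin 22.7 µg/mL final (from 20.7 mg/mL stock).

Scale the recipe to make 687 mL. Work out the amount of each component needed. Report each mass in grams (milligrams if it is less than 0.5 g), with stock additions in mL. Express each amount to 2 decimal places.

malt extract 20.61 g; carbenicillin 1.31 mL; L-glutamine 26.24 mL; kanamycin 0.75 mL

Working volume: 687 mL = 0.687 L.
malt extract: 3 g per 100 mL × 687 mL ÷ 100 = 20.61 g
carbenicillin: V = C2·V2/C1 = 190 µg/mL × 687 mL ÷ 100000 µg/mL = 1.31 mL
L-glutamine: V = C2·V2/C1 = 7.64 mM × 687 mL ÷ 200 mM = 26.24 mL
kanamycin: C1V1 = C2V2 → 22.7 µg/mL × 687 mL ÷ 20700 µg/mL = 0.75 mL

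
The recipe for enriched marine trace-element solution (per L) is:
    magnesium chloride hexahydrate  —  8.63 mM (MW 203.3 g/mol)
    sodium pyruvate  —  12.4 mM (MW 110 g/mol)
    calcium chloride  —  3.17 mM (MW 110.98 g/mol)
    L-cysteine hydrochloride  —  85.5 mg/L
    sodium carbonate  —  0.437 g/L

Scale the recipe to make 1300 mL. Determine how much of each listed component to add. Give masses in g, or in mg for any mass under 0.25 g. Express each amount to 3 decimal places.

magnesium chloride hexahydrate 2.281 g; sodium pyruvate 1.773 g; calcium chloride 0.457 g; L-cysteine hydrochloride 111.150 mg; sodium carbonate 0.568 g

Working volume: 1300 mL = 1.3 L.
magnesium chloride hexahydrate: 8.63 mmol/L × 203.3 g/mol × 1.3 L ÷ 1000 = 2.281 g
sodium pyruvate: 12.4 mmol/L × 110 g/mol × 1.3 L ÷ 1000 = 1.773 g
calcium chloride: 3.17 mmol/L × 110.98 g/mol × 1.3 L ÷ 1000 = 0.457 g
L-cysteine hydrochloride: 85.5 mg/L × 1.3 L = 111.150 mg
sodium carbonate: 0.437 g/L × 1.3 L = 0.568 g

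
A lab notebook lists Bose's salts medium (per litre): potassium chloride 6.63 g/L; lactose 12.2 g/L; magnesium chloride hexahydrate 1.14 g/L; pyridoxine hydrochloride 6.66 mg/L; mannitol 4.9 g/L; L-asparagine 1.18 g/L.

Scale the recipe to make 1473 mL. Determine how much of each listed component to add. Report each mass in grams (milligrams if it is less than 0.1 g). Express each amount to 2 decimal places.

Working volume: 1473 mL = 1.473 L.
potassium chloride: 6.63 g/L × 1.473 L = 9.77 g
lactose: 12.2 g/L × 1.473 L = 17.97 g
magnesium chloride hexahydrate: 1.14 g/L × 1.473 L = 1.68 g
pyridoxine hydrochloride: 6.66 mg/L × 1.473 L = 9.81 mg
mannitol: 4.9 g/L × 1.473 L = 7.22 g
L-asparagine: 1.18 g/L × 1.473 L = 1.74 g

potassium chloride 9.77 g; lactose 17.97 g; magnesium chloride hexahydrate 1.68 g; pyridoxine hydrochloride 9.81 mg; mannitol 7.22 g; L-asparagine 1.74 g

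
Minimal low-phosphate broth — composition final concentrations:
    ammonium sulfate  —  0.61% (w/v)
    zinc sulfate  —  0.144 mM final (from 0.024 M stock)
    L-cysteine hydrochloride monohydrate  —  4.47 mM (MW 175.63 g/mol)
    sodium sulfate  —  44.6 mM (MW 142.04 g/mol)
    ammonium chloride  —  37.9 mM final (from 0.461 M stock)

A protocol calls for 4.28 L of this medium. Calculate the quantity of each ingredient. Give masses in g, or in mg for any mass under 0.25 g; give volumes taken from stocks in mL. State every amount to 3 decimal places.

ammonium sulfate 26.108 g; zinc sulfate 25.680 mL; L-cysteine hydrochloride monohydrate 3.360 g; sodium sulfate 27.114 g; ammonium chloride 351.870 mL

Scale factor relative to 1 L: 4.28.
ammonium sulfate: 0.61 g per 100 mL × 4280 mL ÷ 100 = 26.108 g
zinc sulfate: C1V1 = C2V2 → 0.144 mM × 4280 mL ÷ 24 mM = 25.680 mL
L-cysteine hydrochloride monohydrate: 4.47 mmol/L × 175.63 g/mol × 4.28 L ÷ 1000 = 3.360 g
sodium sulfate: 44.6 mmol/L × 142.04 g/mol × 4.28 L ÷ 1000 = 27.114 g
ammonium chloride: V = C2·V2/C1 = 37.9 mM × 4280 mL ÷ 461 mM = 351.870 mL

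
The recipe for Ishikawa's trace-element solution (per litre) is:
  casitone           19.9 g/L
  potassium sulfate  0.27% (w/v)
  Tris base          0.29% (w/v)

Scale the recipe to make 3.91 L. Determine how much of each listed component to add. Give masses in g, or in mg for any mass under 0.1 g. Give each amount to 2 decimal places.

casitone 77.81 g; potassium sulfate 10.56 g; Tris base 11.34 g

Working volume: 3.91 L.
casitone: 19.9 g/L × 3.91 L = 77.81 g
potassium sulfate: 0.27% w/v = 2.7 g/L → 2.7 × 3.91 L = 10.56 g
Tris base: 0.29 g per 100 mL × 3910 mL ÷ 100 = 11.34 g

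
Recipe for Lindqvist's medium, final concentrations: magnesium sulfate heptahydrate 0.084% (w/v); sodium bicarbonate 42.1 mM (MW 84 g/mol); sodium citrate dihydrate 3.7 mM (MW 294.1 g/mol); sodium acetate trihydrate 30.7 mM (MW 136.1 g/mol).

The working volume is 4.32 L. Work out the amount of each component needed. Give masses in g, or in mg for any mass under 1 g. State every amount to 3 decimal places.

magnesium sulfate heptahydrate 3.629 g; sodium bicarbonate 15.277 g; sodium citrate dihydrate 4.701 g; sodium acetate trihydrate 18.050 g

Working volume: 4.32 L.
magnesium sulfate heptahydrate: 0.084% w/v = 0.84 g/L → 0.84 × 4.32 L = 3.629 g
sodium bicarbonate: 42.1 mmol/L × 84 g/mol × 4.32 L ÷ 1000 = 15.277 g
sodium citrate dihydrate: 3.7 mmol/L × 294.1 g/mol × 4.32 L ÷ 1000 = 4.701 g
sodium acetate trihydrate: 30.7 mmol/L × 136.1 g/mol × 4.32 L ÷ 1000 = 18.050 g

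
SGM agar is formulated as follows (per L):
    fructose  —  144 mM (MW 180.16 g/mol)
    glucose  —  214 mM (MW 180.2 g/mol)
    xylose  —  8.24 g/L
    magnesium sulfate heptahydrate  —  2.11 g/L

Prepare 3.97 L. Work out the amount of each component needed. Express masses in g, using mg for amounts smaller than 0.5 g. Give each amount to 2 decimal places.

Scale factor relative to 1 L: 3.97.
fructose: 144 mmol/L × 180.16 g/mol × 3.97 L ÷ 1000 = 102.99 g
glucose: 214 mmol/L × 180.2 g/mol × 3.97 L ÷ 1000 = 153.09 g
xylose: 8.24 g/L × 3.97 L = 32.71 g
magnesium sulfate heptahydrate: 2.11 g/L × 3.97 L = 8.38 g

fructose 102.99 g; glucose 153.09 g; xylose 32.71 g; magnesium sulfate heptahydrate 8.38 g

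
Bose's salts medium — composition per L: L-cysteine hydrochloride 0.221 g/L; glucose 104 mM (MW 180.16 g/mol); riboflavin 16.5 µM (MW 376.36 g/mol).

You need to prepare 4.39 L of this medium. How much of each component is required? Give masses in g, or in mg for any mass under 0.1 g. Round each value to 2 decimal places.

Scale factor relative to 1 L: 4.39.
L-cysteine hydrochloride: 0.221 g/L × 4.39 L = 0.97 g
glucose: 104 mmol/L × 180.16 g/mol × 4.39 L ÷ 1000 = 82.25 g
riboflavin: 16.5 µmol/L × 376.36 g/mol × 4.39 L ÷ 1000 = 27.26 mg

L-cysteine hydrochloride 0.97 g; glucose 82.25 g; riboflavin 27.26 mg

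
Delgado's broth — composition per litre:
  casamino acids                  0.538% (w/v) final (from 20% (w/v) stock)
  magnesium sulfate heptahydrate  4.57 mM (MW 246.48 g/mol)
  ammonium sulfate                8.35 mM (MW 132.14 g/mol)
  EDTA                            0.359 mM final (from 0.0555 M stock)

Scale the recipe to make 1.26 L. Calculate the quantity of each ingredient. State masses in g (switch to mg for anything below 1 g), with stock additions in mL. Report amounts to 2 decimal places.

casamino acids 33.89 mL; magnesium sulfate heptahydrate 1.42 g; ammonium sulfate 1.39 g; EDTA 8.15 mL

Working volume: 1.26 L.
casamino acids: dilute stock: 0.538% ÷ 20% × 1260 mL = 33.89 mL
magnesium sulfate heptahydrate: 4.57 mmol/L × 246.48 g/mol × 1.26 L ÷ 1000 = 1.42 g
ammonium sulfate: 8.35 mmol/L × 132.14 g/mol × 1.26 L ÷ 1000 = 1.39 g
EDTA: dilute stock: 0.359 mM × 1260 mL ÷ 55.5 mM = 8.15 mL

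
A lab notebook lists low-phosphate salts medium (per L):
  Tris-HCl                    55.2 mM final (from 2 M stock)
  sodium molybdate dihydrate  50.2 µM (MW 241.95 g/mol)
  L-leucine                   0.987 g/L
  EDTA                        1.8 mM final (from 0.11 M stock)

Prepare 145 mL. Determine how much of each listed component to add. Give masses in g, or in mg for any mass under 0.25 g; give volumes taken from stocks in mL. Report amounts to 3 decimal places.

Working volume: 145 mL = 0.145 L.
Tris-HCl: V = C2·V2/C1 = 55.2 mM × 145 mL ÷ 2000 mM = 4.002 mL
sodium molybdate dihydrate: 50.2 µmol/L × 241.95 g/mol × 0.145 L ÷ 1000 = 1.761 mg
L-leucine: 0.987 g/L × 0.145 L = 0.143115 g = 143.115 mg
EDTA: V = C2·V2/C1 = 1.8 mM × 145 mL ÷ 110 mM = 2.373 mL

Tris-HCl 4.002 mL; sodium molybdate dihydrate 1.761 mg; L-leucine 143.115 mg; EDTA 2.373 mL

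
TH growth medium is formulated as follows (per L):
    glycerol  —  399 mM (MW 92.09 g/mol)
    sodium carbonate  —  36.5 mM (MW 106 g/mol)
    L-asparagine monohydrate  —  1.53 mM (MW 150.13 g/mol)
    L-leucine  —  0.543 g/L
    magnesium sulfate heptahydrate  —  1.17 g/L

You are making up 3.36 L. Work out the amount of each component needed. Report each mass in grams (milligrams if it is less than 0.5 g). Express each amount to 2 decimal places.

glycerol 123.46 g; sodium carbonate 13.00 g; L-asparagine monohydrate 0.77 g; L-leucine 1.82 g; magnesium sulfate heptahydrate 3.93 g

Working volume: 3.36 L.
glycerol: 399 mmol/L × 92.09 g/mol × 3.36 L ÷ 1000 = 123.46 g
sodium carbonate: 36.5 mmol/L × 106 g/mol × 3.36 L ÷ 1000 = 13.00 g
L-asparagine monohydrate: 1.53 mmol/L × 150.13 g/mol × 3.36 L ÷ 1000 = 0.77 g
L-leucine: 0.543 g/L × 3.36 L = 1.82 g
magnesium sulfate heptahydrate: 1.17 g/L × 3.36 L = 3.93 g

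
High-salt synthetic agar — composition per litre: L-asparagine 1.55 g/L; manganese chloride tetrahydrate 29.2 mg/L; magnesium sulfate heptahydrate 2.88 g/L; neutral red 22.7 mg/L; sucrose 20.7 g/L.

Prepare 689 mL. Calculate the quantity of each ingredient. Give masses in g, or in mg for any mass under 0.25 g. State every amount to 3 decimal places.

Target volume = 689 mL = 0.689 L.
L-asparagine: 1.55 g/L × 0.689 L = 1.068 g
manganese chloride tetrahydrate: 29.2 mg/L × 0.689 L = 20.119 mg
magnesium sulfate heptahydrate: 2.88 g/L × 0.689 L = 1.984 g
neutral red: 22.7 mg/L × 0.689 L = 15.640 mg
sucrose: 20.7 g/L × 0.689 L = 14.262 g

L-asparagine 1.068 g; manganese chloride tetrahydrate 20.119 mg; magnesium sulfate heptahydrate 1.984 g; neutral red 15.640 mg; sucrose 14.262 g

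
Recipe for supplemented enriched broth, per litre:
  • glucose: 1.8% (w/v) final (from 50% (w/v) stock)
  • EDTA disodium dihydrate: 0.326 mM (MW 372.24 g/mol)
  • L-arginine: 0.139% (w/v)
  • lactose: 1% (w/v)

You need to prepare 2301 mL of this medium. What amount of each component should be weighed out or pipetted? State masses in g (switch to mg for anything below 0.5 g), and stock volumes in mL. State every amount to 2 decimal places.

Working volume: 2301 mL = 2.301 L.
glucose: V = C2·V2/C1 = 1.8% ÷ 50% × 2301 mL = 82.84 mL
EDTA disodium dihydrate: 0.326 mmol/L × 372.24 mg/mmol × 2.301 L = 279.23 mg
L-arginine: 0.139 g per 100 mL × 2301 mL ÷ 100 = 3.20 g
lactose: 1% w/v = 10 g/L → 10 × 2.301 L = 23.01 g

glucose 82.84 mL; EDTA disodium dihydrate 279.23 mg; L-arginine 3.20 g; lactose 23.01 g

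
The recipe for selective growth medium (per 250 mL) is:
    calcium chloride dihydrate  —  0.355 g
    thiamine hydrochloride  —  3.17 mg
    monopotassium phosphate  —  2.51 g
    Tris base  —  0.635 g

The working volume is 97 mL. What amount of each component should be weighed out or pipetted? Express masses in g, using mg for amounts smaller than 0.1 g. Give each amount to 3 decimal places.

Ratio of target to recipe volume: 97 / 250 = 0.388.
calcium chloride dihydrate: 0.355 g × (97 mL / 250 mL) = 0.138 g
thiamine hydrochloride: 3.17 mg × (97 mL / 250 mL) = 1.230 mg
monopotassium phosphate: 2.51 g × (97 mL / 250 mL) = 0.974 g
Tris base: 0.635 g × (97 mL / 250 mL) = 0.246 g

calcium chloride dihydrate 0.138 g; thiamine hydrochloride 1.230 mg; monopotassium phosphate 0.974 g; Tris base 0.246 g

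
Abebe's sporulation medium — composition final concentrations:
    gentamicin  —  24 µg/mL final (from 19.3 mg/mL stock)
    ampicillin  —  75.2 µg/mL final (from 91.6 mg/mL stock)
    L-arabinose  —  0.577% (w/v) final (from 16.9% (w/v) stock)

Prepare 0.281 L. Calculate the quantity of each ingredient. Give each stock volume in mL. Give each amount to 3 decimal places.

gentamicin 0.349 mL; ampicillin 0.231 mL; L-arabinose 9.594 mL

Scale factor relative to 1 L: 0.281.
gentamicin: C1V1 = C2V2 → 24 µg/mL × 281 mL ÷ 19300 µg/mL = 0.349 mL
ampicillin: C1V1 = C2V2 → 75.2 µg/mL × 281 mL ÷ 91600 µg/mL = 0.231 mL
L-arabinose: C1V1 = C2V2 → 0.577% ÷ 16.9% × 281 mL = 9.594 mL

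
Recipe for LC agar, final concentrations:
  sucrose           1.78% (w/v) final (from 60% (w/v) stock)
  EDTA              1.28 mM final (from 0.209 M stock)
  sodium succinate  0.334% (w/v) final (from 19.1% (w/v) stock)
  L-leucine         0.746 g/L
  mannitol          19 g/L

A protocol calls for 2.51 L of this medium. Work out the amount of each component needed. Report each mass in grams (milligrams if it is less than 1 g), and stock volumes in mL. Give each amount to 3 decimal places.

sucrose 74.463 mL; EDTA 15.372 mL; sodium succinate 43.892 mL; L-leucine 1.872 g; mannitol 47.690 g

Working volume: 2.51 L.
sucrose: dilute stock: 1.78% ÷ 60% × 2510 mL = 74.463 mL
EDTA: V = C2·V2/C1 = 1.28 mM × 2510 mL ÷ 209 mM = 15.372 mL
sodium succinate: C1V1 = C2V2 → 0.334% ÷ 19.1% × 2510 mL = 43.892 mL
L-leucine: 0.746 g/L × 2.51 L = 1.872 g
mannitol: 19 g/L × 2.51 L = 47.690 g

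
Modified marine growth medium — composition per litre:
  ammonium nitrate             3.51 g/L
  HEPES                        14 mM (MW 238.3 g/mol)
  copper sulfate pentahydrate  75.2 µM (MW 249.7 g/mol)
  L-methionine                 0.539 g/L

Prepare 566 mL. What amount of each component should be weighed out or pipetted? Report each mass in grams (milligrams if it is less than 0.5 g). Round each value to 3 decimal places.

Scale factor relative to 1 L: 0.566.
ammonium nitrate: 3.51 g/L × 0.566 L = 1.987 g
HEPES: 14 mmol/L × 238.3 g/mol × 0.566 L ÷ 1000 = 1.888 g
copper sulfate pentahydrate: 75.2 µmol/L × 249.7 g/mol × 0.566 L ÷ 1000 = 10.628 mg
L-methionine: 0.539 g/L × 0.566 L = 0.305074 g = 305.074 mg

ammonium nitrate 1.987 g; HEPES 1.888 g; copper sulfate pentahydrate 10.628 mg; L-methionine 305.074 mg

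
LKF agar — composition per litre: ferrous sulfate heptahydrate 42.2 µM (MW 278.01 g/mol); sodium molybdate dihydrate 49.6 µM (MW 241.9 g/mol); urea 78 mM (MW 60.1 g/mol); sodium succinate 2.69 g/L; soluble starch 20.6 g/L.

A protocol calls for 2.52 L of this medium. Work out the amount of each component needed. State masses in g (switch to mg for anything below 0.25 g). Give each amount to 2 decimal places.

ferrous sulfate heptahydrate 29.56 mg; sodium molybdate dihydrate 30.24 mg; urea 11.81 g; sodium succinate 6.78 g; soluble starch 51.91 g

Scale factor relative to 1 L: 2.52.
ferrous sulfate heptahydrate: 42.2 µmol/L × 278.01 g/mol × 2.52 L ÷ 1000 = 29.56 mg
sodium molybdate dihydrate: 49.6 µmol/L × 241.9 g/mol × 2.52 L ÷ 1000 = 30.24 mg
urea: 78 mmol/L × 60.1 g/mol × 2.52 L ÷ 1000 = 11.81 g
sodium succinate: 2.69 g/L × 2.52 L = 6.78 g
soluble starch: 20.6 g/L × 2.52 L = 51.91 g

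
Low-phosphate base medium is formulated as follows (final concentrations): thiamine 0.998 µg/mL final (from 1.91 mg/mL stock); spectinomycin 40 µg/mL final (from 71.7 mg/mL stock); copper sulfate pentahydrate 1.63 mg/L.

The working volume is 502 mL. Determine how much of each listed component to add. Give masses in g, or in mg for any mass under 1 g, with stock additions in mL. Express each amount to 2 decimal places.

Working volume: 502 mL = 0.502 L.
thiamine: dilute stock: 0.998 µg/mL × 502 mL ÷ 1910 µg/mL = 0.26 mL
spectinomycin: V = C2·V2/C1 = 40 µg/mL × 502 mL ÷ 71700 µg/mL = 0.28 mL
copper sulfate pentahydrate: 1.63 mg/L × 0.502 L = 0.82 mg

thiamine 0.26 mL; spectinomycin 0.28 mL; copper sulfate pentahydrate 0.82 mg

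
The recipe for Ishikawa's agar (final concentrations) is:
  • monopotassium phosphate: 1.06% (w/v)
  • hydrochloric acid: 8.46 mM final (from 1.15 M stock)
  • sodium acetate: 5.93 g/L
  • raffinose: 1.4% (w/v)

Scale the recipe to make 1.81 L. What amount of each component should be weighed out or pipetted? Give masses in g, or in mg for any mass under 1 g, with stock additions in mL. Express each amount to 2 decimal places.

monopotassium phosphate 19.19 g; hydrochloric acid 13.32 mL; sodium acetate 10.73 g; raffinose 25.34 g

Working volume: 1.81 L.
monopotassium phosphate: 1.06 g per 100 mL × 1810 mL ÷ 100 = 19.19 g
hydrochloric acid: V = C2·V2/C1 = 8.46 mM × 1810 mL ÷ 1150 mM = 13.32 mL
sodium acetate: 5.93 g/L × 1.81 L = 10.73 g
raffinose: 1.4% w/v = 14 g/L → 14 × 1.81 L = 25.34 g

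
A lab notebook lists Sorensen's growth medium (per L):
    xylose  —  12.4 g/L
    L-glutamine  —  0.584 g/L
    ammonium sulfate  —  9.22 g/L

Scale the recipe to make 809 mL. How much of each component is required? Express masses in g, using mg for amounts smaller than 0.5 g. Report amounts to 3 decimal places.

Target volume = 809 mL = 0.809 L.
xylose: 12.4 g/L × 0.809 L = 10.032 g
L-glutamine: 0.584 g/L × 0.809 L = 0.472456 g = 472.456 mg
ammonium sulfate: 9.22 g/L × 0.809 L = 7.459 g

xylose 10.032 g; L-glutamine 472.456 mg; ammonium sulfate 7.459 g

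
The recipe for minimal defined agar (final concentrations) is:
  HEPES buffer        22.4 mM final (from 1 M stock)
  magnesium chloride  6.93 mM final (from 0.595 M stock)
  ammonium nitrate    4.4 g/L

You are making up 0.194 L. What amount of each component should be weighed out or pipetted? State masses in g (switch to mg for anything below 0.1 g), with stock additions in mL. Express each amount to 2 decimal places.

HEPES buffer 4.35 mL; magnesium chloride 2.26 mL; ammonium nitrate 0.85 g

Scale factor relative to 1 L: 0.194.
HEPES buffer: V = C2·V2/C1 = 22.4 mM × 194 mL ÷ 1000 mM = 4.35 mL
magnesium chloride: C1V1 = C2V2 → 6.93 mM × 194 mL ÷ 595 mM = 2.26 mL
ammonium nitrate: 4.4 g/L × 0.194 L = 0.85 g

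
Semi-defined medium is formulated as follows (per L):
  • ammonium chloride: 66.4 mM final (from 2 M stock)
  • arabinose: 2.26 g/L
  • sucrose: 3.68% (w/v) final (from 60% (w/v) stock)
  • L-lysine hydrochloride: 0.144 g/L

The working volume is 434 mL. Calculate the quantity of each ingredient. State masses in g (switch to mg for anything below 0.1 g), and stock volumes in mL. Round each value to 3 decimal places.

ammonium chloride 14.409 mL; arabinose 0.981 g; sucrose 26.619 mL; L-lysine hydrochloride 62.496 mg

Target volume = 434 mL = 0.434 L.
ammonium chloride: dilute stock: 66.4 mM × 434 mL ÷ 2000 mM = 14.409 mL
arabinose: 2.26 g/L × 0.434 L = 0.981 g
sucrose: dilute stock: 3.68% ÷ 60% × 434 mL = 26.619 mL
L-lysine hydrochloride: 0.144 g/L × 0.434 L = 0.062496 g = 62.496 mg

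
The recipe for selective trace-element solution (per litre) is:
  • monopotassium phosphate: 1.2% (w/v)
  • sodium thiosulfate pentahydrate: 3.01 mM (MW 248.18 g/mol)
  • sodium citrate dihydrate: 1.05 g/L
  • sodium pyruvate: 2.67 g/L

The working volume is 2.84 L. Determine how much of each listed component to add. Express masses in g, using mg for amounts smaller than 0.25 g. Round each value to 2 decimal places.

Working volume: 2.84 L.
monopotassium phosphate: 1.2% w/v = 12 g/L → 12 × 2.84 L = 34.08 g
sodium thiosulfate pentahydrate: 3.01 mmol/L × 248.18 g/mol × 2.84 L ÷ 1000 = 2.12 g
sodium citrate dihydrate: 1.05 g/L × 2.84 L = 2.98 g
sodium pyruvate: 2.67 g/L × 2.84 L = 7.58 g

monopotassium phosphate 34.08 g; sodium thiosulfate pentahydrate 2.12 g; sodium citrate dihydrate 2.98 g; sodium pyruvate 7.58 g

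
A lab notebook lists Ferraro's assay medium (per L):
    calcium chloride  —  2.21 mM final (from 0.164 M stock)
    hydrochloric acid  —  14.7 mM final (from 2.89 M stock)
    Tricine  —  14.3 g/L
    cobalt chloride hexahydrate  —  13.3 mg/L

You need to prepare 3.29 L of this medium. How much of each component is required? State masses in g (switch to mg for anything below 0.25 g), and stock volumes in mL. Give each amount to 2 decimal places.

calcium chloride 44.33 mL; hydrochloric acid 16.73 mL; Tricine 47.05 g; cobalt chloride hexahydrate 43.76 mg

Working volume: 3.29 L.
calcium chloride: dilute stock: 2.21 mM × 3290 mL ÷ 164 mM = 44.33 mL
hydrochloric acid: V = C2·V2/C1 = 14.7 mM × 3290 mL ÷ 2890 mM = 16.73 mL
Tricine: 14.3 g/L × 3.29 L = 47.05 g
cobalt chloride hexahydrate: 13.3 mg/L × 3.29 L = 43.76 mg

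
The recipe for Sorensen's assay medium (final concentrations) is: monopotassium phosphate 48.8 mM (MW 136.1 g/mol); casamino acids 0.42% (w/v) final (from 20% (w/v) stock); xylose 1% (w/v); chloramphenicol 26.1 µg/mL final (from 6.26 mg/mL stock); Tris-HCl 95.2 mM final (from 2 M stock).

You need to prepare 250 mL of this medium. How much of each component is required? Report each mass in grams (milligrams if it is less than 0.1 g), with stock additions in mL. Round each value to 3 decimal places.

Working volume: 250 mL = 0.25 L.
monopotassium phosphate: 48.8 mmol/L × 136.1 g/mol × 0.25 L ÷ 1000 = 1.660 g
casamino acids: V = C2·V2/C1 = 0.42% ÷ 20% × 250 mL = 5.250 mL
xylose: 1 g per 100 mL × 250 mL ÷ 100 = 2.500 g
chloramphenicol: V = C2·V2/C1 = 26.1 µg/mL × 250 mL ÷ 6260 µg/mL = 1.042 mL
Tris-HCl: dilute stock: 95.2 mM × 250 mL ÷ 2000 mM = 11.900 mL

monopotassium phosphate 1.660 g; casamino acids 5.250 mL; xylose 2.500 g; chloramphenicol 1.042 mL; Tris-HCl 11.900 mL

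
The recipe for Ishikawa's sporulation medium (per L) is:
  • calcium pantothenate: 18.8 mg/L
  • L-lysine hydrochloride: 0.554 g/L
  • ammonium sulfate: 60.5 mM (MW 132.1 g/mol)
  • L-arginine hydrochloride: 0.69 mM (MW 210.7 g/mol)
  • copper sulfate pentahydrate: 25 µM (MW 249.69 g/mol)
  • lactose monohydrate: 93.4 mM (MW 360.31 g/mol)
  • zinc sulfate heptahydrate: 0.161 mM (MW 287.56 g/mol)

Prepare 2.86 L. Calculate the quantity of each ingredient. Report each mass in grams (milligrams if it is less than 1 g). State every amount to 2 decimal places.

calcium pantothenate 53.77 mg; L-lysine hydrochloride 1.58 g; ammonium sulfate 22.86 g; L-arginine hydrochloride 415.80 mg; copper sulfate pentahydrate 17.85 mg; lactose monohydrate 96.25 g; zinc sulfate heptahydrate 132.41 mg

Scale factor relative to 1 L: 2.86.
calcium pantothenate: 18.8 mg/L × 2.86 L = 53.77 mg
L-lysine hydrochloride: 0.554 g/L × 2.86 L = 1.58 g
ammonium sulfate: 60.5 mmol/L × 132.1 g/mol × 2.86 L ÷ 1000 = 22.86 g
L-arginine hydrochloride: 0.69 mmol/L × 210.7 mg/mmol × 2.86 L = 415.80 mg
copper sulfate pentahydrate: 25 µmol/L × 249.69 g/mol × 2.86 L ÷ 1000 = 17.85 mg
lactose monohydrate: 93.4 mmol/L × 360.31 g/mol × 2.86 L ÷ 1000 = 96.25 g
zinc sulfate heptahydrate: 0.161 mmol/L × 287.56 mg/mmol × 2.86 L = 132.41 mg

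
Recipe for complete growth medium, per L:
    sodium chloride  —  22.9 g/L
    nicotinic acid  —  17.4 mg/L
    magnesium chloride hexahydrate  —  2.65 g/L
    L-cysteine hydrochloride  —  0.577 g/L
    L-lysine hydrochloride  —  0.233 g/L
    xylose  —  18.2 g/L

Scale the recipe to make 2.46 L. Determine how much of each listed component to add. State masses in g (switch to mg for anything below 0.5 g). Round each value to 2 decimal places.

sodium chloride 56.33 g; nicotinic acid 42.80 mg; magnesium chloride hexahydrate 6.52 g; L-cysteine hydrochloride 1.42 g; L-lysine hydrochloride 0.57 g; xylose 44.77 g

Working volume: 2.46 L.
sodium chloride: 22.9 g/L × 2.46 L = 56.33 g
nicotinic acid: 17.4 mg/L × 2.46 L = 42.80 mg
magnesium chloride hexahydrate: 2.65 g/L × 2.46 L = 6.52 g
L-cysteine hydrochloride: 0.577 g/L × 2.46 L = 1.42 g
L-lysine hydrochloride: 0.233 g/L × 2.46 L = 0.57 g
xylose: 18.2 g/L × 2.46 L = 44.77 g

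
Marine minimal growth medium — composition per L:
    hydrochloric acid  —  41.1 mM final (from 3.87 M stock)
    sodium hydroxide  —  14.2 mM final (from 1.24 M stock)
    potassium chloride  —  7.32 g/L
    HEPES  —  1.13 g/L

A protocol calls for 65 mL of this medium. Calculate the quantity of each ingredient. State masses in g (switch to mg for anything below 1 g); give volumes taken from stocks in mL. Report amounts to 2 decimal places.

Working volume: 65 mL = 0.065 L.
hydrochloric acid: C1V1 = C2V2 → 41.1 mM × 65 mL ÷ 3870 mM = 0.69 mL
sodium hydroxide: C1V1 = C2V2 → 14.2 mM × 65 mL ÷ 1240 mM = 0.74 mL
potassium chloride: 7.32 g/L × 0.065 L = 0.4758 g = 475.80 mg
HEPES: 1.13 g/L × 0.065 L = 0.07345 g = 73.45 mg

hydrochloric acid 0.69 mL; sodium hydroxide 0.74 mL; potassium chloride 475.80 mg; HEPES 73.45 mg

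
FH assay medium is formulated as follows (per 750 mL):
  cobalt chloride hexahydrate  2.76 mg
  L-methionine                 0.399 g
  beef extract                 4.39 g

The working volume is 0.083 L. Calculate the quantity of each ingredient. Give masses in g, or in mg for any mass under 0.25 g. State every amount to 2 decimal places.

cobalt chloride hexahydrate 0.31 mg; L-methionine 44.16 mg; beef extract 0.49 g

Scale factor = 83 mL / 750 mL = 0.110667.
cobalt chloride hexahydrate: 2.76 mg × (83 mL / 750 mL) = 0.31 mg
L-methionine: 0.399 g × (83 mL / 750 mL) = 0.044156 g = 44.16 mg
beef extract: 4.39 g × (83 mL / 750 mL) = 0.49 g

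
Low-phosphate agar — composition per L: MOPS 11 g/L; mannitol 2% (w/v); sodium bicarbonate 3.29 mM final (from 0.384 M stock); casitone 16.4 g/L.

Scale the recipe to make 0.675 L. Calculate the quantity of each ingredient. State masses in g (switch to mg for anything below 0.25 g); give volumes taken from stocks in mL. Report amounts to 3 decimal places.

MOPS 7.425 g; mannitol 13.500 g; sodium bicarbonate 5.783 mL; casitone 11.070 g

Scale factor relative to 1 L: 0.675.
MOPS: 11 g/L × 0.675 L = 7.425 g
mannitol: 2% w/v = 20 g/L → 20 × 0.675 L = 13.500 g
sodium bicarbonate: V = C2·V2/C1 = 3.29 mM × 675 mL ÷ 384 mM = 5.783 mL
casitone: 16.4 g/L × 0.675 L = 11.070 g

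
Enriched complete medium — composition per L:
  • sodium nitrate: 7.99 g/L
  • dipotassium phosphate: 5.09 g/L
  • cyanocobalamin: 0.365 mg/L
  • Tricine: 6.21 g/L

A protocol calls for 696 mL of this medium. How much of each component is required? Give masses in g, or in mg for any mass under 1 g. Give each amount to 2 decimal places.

Scale factor relative to 1 L: 0.696.
sodium nitrate: 7.99 g/L × 0.696 L = 5.56 g
dipotassium phosphate: 5.09 g/L × 0.696 L = 3.54 g
cyanocobalamin: 0.365 mg/L × 0.696 L = 0.25 mg
Tricine: 6.21 g/L × 0.696 L = 4.32 g

sodium nitrate 5.56 g; dipotassium phosphate 3.54 g; cyanocobalamin 0.25 mg; Tricine 4.32 g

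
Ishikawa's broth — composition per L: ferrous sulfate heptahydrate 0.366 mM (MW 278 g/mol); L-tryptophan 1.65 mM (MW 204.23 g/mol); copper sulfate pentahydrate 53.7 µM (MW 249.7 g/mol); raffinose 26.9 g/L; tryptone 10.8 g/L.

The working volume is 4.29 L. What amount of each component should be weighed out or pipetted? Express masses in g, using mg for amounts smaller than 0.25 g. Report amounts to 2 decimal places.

ferrous sulfate heptahydrate 0.44 g; L-tryptophan 1.45 g; copper sulfate pentahydrate 57.52 mg; raffinose 115.40 g; tryptone 46.33 g

Working volume: 4.29 L.
ferrous sulfate heptahydrate: 0.366 mmol/L × 278 g/mol × 4.29 L ÷ 1000 = 0.44 g
L-tryptophan: 1.65 mmol/L × 204.23 g/mol × 4.29 L ÷ 1000 = 1.45 g
copper sulfate pentahydrate: 53.7 µmol/L × 249.7 g/mol × 4.29 L ÷ 1000 = 57.52 mg
raffinose: 26.9 g/L × 4.29 L = 115.40 g
tryptone: 10.8 g/L × 4.29 L = 46.33 g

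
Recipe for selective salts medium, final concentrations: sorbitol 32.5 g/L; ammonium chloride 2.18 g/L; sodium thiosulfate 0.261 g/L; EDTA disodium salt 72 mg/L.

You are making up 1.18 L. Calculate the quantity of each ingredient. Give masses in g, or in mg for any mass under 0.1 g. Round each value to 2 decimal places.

sorbitol 38.35 g; ammonium chloride 2.57 g; sodium thiosulfate 0.31 g; EDTA disodium salt 84.96 mg

Working volume: 1.18 L.
sorbitol: 32.5 g/L × 1.18 L = 38.35 g
ammonium chloride: 2.18 g/L × 1.18 L = 2.57 g
sodium thiosulfate: 0.261 g/L × 1.18 L = 0.31 g
EDTA disodium salt: 72 mg/L × 1.18 L = 84.96 mg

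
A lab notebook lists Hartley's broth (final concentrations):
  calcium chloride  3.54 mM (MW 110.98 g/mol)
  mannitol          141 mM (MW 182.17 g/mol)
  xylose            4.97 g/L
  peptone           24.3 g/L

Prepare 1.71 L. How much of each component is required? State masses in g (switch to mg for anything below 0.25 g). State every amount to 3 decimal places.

calcium chloride 0.672 g; mannitol 43.923 g; xylose 8.499 g; peptone 41.553 g

Working volume: 1.71 L.
calcium chloride: 3.54 mmol/L × 110.98 g/mol × 1.71 L ÷ 1000 = 0.672 g
mannitol: 141 mmol/L × 182.17 g/mol × 1.71 L ÷ 1000 = 43.923 g
xylose: 4.97 g/L × 1.71 L = 8.499 g
peptone: 24.3 g/L × 1.71 L = 41.553 g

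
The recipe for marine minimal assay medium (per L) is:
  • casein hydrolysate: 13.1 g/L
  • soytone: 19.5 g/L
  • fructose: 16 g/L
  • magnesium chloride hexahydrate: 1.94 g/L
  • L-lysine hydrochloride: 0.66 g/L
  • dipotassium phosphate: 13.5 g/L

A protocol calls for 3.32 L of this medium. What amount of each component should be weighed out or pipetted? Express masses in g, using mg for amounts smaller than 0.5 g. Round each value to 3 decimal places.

casein hydrolysate 43.492 g; soytone 64.740 g; fructose 53.120 g; magnesium chloride hexahydrate 6.441 g; L-lysine hydrochloride 2.191 g; dipotassium phosphate 44.820 g

Scale factor relative to 1 L: 3.32.
casein hydrolysate: 13.1 g/L × 3.32 L = 43.492 g
soytone: 19.5 g/L × 3.32 L = 64.740 g
fructose: 16 g/L × 3.32 L = 53.120 g
magnesium chloride hexahydrate: 1.94 g/L × 3.32 L = 6.441 g
L-lysine hydrochloride: 0.66 g/L × 3.32 L = 2.191 g
dipotassium phosphate: 13.5 g/L × 3.32 L = 44.820 g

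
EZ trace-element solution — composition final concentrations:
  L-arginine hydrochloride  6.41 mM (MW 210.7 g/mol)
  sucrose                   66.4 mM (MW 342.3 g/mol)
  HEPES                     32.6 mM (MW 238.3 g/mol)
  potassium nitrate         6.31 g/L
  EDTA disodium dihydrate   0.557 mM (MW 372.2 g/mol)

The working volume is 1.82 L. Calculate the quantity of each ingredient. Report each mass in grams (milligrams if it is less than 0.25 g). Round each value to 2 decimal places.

L-arginine hydrochloride 2.46 g; sucrose 41.37 g; HEPES 14.14 g; potassium nitrate 11.48 g; EDTA disodium dihydrate 0.38 g

Scale factor relative to 1 L: 1.82.
L-arginine hydrochloride: 6.41 mmol/L × 210.7 g/mol × 1.82 L ÷ 1000 = 2.46 g
sucrose: 66.4 mmol/L × 342.3 g/mol × 1.82 L ÷ 1000 = 41.37 g
HEPES: 32.6 mmol/L × 238.3 g/mol × 1.82 L ÷ 1000 = 14.14 g
potassium nitrate: 6.31 g/L × 1.82 L = 11.48 g
EDTA disodium dihydrate: 0.557 mmol/L × 372.2 g/mol × 1.82 L ÷ 1000 = 0.38 g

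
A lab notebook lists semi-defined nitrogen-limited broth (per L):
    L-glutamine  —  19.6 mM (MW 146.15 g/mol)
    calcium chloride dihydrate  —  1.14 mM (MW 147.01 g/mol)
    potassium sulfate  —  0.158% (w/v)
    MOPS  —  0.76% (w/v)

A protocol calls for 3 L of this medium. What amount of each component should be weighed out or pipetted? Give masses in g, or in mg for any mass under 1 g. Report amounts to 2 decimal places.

L-glutamine 8.59 g; calcium chloride dihydrate 502.77 mg; potassium sulfate 4.74 g; MOPS 22.80 g

Scale factor relative to 1 L: 3.
L-glutamine: 19.6 mmol/L × 146.15 g/mol × 3 L ÷ 1000 = 8.59 g
calcium chloride dihydrate: 1.14 mmol/L × 147.01 mg/mmol × 3 L = 502.77 mg
potassium sulfate: 0.158 g per 100 mL × 3000 mL ÷ 100 = 4.74 g
MOPS: 0.76 g per 100 mL × 3000 mL ÷ 100 = 22.80 g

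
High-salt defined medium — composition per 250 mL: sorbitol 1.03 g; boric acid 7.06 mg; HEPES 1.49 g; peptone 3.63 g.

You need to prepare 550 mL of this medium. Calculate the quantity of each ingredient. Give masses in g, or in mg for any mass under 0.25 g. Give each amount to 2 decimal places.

Scale factor = 550 mL / 250 mL = 2.2.
sorbitol: 1.03 g × (550 mL / 250 mL) = 2.27 g
boric acid: 7.06 mg × (550 mL / 250 mL) = 15.53 mg
HEPES: 1.49 g × (550 mL / 250 mL) = 3.28 g
peptone: 3.63 g × (550 mL / 250 mL) = 7.99 g

sorbitol 2.27 g; boric acid 15.53 mg; HEPES 3.28 g; peptone 7.99 g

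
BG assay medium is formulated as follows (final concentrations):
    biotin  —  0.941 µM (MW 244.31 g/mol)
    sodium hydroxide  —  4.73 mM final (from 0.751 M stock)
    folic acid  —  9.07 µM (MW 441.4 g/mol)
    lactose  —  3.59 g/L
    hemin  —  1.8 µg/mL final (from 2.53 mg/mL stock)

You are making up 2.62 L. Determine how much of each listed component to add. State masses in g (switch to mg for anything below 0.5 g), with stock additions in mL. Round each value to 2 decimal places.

biotin 0.60 mg; sodium hydroxide 16.50 mL; folic acid 10.49 mg; lactose 9.41 g; hemin 1.86 mL

Working volume: 2.62 L.
biotin: 0.941 µmol/L × 244.31 g/mol × 2.62 L ÷ 1000 = 0.60 mg
sodium hydroxide: C1V1 = C2V2 → 4.73 mM × 2620 mL ÷ 751 mM = 16.50 mL
folic acid: 9.07 µmol/L × 441.4 g/mol × 2.62 L ÷ 1000 = 10.49 mg
lactose: 3.59 g/L × 2.62 L = 9.41 g
hemin: dilute stock: 1.8 µg/mL × 2620 mL ÷ 2530 µg/mL = 1.86 mL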